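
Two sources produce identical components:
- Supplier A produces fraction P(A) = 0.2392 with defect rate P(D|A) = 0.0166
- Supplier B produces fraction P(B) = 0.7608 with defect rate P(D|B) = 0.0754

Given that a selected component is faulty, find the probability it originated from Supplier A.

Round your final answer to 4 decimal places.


Let A = from Supplier A, D = faulty

Given:
- P(A) = 0.2392, P(B) = 0.7608
- P(D|A) = 0.0166, P(D|B) = 0.0754

Step 1: Find P(D)
P(D) = P(D|A)P(A) + P(D|B)P(B)
     = 0.0166 × 0.2392 + 0.0754 × 0.7608
     = 0.00397072 + 0.05736432
     = 0.06133504

Step 2: Apply Bayes' theorem
P(A|D) = P(D|A)P(A) / P(D)
       = 0.00397072 / 0.06133504
       = 0.0647


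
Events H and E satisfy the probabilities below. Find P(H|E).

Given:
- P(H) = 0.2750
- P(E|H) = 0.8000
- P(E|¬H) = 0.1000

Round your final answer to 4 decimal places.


Bayes' theorem: P(H|E) = P(E|H) × P(H) / P(E)

Step 1: Calculate P(E) using law of total probability
P(E) = P(E|H)P(H) + P(E|¬H)P(¬H)
     = 0.8000 × 0.2750 + 0.1000 × 0.7250
     = 0.22000000 + 0.07250000
     = 0.29250000

Step 2: Apply Bayes' theorem
P(H|E) = P(E|H) × P(H) / P(E)
       = 0.22000000 / 0.29250000
       = 0.7521


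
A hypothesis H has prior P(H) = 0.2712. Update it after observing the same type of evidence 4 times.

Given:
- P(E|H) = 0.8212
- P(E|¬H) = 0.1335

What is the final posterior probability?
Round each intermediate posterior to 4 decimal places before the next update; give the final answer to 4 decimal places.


Sequential Bayesian updating:

Initial prior: P(H) = 0.2712

Update 1:
  P(E) = 0.8212 × 0.2712 + 0.1335 × 0.7288 = 0.22270944 + 0.09729480 = 0.32000424
  P(H|E) = 0.22270944 / 0.32000424 = 0.6960

Update 2:
  P(E) = 0.8212 × 0.6960 + 0.1335 × 0.3040 = 0.57155520 + 0.04058400 = 0.61213920
  P(H|E) = 0.57155520 / 0.61213920 = 0.9337

Update 3:
  P(E) = 0.8212 × 0.9337 + 0.1335 × 0.0663 = 0.76675444 + 0.00885105 = 0.77560549
  P(H|E) = 0.76675444 / 0.77560549 = 0.9886

Update 4:
  P(E) = 0.8212 × 0.9886 + 0.1335 × 0.0114 = 0.81183832 + 0.00152190 = 0.81336022
  P(H|E) = 0.81183832 / 0.81336022 = 0.9981

Final posterior: 0.9981


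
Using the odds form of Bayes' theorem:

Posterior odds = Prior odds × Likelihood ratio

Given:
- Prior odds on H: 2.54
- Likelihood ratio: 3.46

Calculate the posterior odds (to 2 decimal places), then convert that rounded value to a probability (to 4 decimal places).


Step 1: Calculate posterior odds
Posterior odds = Prior odds × LR
               = 2.54 × 3.46
               = 8.79

Step 2: Convert to probability
P(H|E) = Posterior odds / (1 + Posterior odds)
       = 8.79 / (1 + 8.79)
       = 8.79 / 9.79
       = 0.8979

The evidence increased P(H) from 0.7175 to 0.8979.


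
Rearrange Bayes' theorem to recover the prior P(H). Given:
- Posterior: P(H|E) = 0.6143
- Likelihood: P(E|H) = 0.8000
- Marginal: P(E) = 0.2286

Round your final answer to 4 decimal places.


From Bayes' theorem: P(H|E) = P(E|H) × P(H) / P(E)

Rearranging for P(H):
P(H) = P(H|E) × P(E) / P(E|H)
     = 0.6143 × 0.2286 / 0.8000
     = 0.14042898 / 0.8000
     = 0.1755


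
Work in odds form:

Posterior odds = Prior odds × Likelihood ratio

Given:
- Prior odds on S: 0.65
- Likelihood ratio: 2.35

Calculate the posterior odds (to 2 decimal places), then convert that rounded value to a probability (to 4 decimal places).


Step 1: Calculate posterior odds
Posterior odds = Prior odds × LR
               = 0.65 × 2.35
               = 1.53

Step 2: Convert to probability
P(S|E) = Posterior odds / (1 + Posterior odds)
       = 1.53 / (1 + 1.53)
       = 1.53 / 2.53
       = 0.6047

The evidence increased P(S) from 0.3939 to 0.6047.


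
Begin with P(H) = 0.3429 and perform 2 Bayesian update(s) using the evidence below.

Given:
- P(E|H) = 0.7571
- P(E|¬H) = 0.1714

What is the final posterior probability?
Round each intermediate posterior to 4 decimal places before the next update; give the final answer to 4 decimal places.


Sequential Bayesian updating:

Initial prior: P(H) = 0.3429

Update 1:
  P(E) = 0.7571 × 0.3429 + 0.1714 × 0.6571 = 0.25960959 + 0.11262694 = 0.37223653
  P(H|E) = 0.25960959 / 0.37223653 = 0.6974

Update 2:
  P(E) = 0.7571 × 0.6974 + 0.1714 × 0.3026 = 0.52800154 + 0.05186564 = 0.57986718
  P(H|E) = 0.52800154 / 0.57986718 = 0.9106

Final posterior: 0.9106


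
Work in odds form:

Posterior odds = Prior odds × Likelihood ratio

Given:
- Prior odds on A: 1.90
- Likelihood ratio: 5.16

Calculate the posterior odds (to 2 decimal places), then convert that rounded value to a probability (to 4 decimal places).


Step 1: Calculate posterior odds
Posterior odds = Prior odds × LR
               = 1.90 × 5.16
               = 9.80

Step 2: Convert to probability
P(A|E) = Posterior odds / (1 + Posterior odds)
       = 9.80 / (1 + 9.80)
       = 9.80 / 10.80
       = 0.9074

The evidence increased P(A) from 0.6552 to 0.9074.


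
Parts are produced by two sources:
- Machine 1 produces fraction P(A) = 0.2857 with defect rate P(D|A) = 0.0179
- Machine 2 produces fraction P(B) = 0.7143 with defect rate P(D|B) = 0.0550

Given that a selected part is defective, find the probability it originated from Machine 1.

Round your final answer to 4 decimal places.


Let A = from Machine 1, D = defective

Given:
- P(A) = 0.2857, P(B) = 0.7143
- P(D|A) = 0.0179, P(D|B) = 0.0550

Step 1: Find P(D)
P(D) = P(D|A)P(A) + P(D|B)P(B)
     = 0.0179 × 0.2857 + 0.0550 × 0.7143
     = 0.00511403 + 0.03928650
     = 0.04440053

Step 2: Apply Bayes' theorem
P(A|D) = P(D|A)P(A) / P(D)
       = 0.00511403 / 0.04440053
       = 0.1152


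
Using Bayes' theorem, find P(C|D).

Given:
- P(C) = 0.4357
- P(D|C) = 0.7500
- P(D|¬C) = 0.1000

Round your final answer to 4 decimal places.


Bayes' theorem: P(C|D) = P(D|C) × P(C) / P(D)

Step 1: Calculate P(D) using law of total probability
P(D) = P(D|C)P(C) + P(D|¬C)P(¬C)
     = 0.7500 × 0.4357 + 0.1000 × 0.5643
     = 0.32677500 + 0.05643000
     = 0.38320500

Step 2: Apply Bayes' theorem
P(C|D) = P(D|C) × P(C) / P(D)
       = 0.32677500 / 0.38320500
       = 0.8527


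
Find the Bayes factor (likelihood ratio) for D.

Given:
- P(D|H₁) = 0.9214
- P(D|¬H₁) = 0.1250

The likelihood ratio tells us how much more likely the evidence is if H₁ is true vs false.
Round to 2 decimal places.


Likelihood Ratio (LR) = P(D|H₁) / P(D|¬H₁)

LR = 0.9214 / 0.1250
   = 7.37

The evidence is 7.37 times more likely if H₁ is true than if H₁ is false.
Because LR exceeds 1, D is evidence for H₁.


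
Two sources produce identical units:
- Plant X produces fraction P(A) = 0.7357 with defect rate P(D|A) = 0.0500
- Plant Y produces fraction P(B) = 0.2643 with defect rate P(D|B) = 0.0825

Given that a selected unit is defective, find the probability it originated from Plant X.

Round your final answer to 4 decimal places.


Let A = from Plant X, D = defective

Given:
- P(A) = 0.7357, P(B) = 0.2643
- P(D|A) = 0.0500, P(D|B) = 0.0825

Step 1: Find P(D)
P(D) = P(D|A)P(A) + P(D|B)P(B)
     = 0.0500 × 0.7357 + 0.0825 × 0.2643
     = 0.03678500 + 0.02180475
     = 0.05858975

Step 2: Apply Bayes' theorem
P(A|D) = P(D|A)P(A) / P(D)
       = 0.03678500 / 0.05858975
       = 0.6278


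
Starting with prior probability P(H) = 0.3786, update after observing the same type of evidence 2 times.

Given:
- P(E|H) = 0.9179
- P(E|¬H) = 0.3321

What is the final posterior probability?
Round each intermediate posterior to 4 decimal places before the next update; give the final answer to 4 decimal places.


Sequential Bayesian updating:

Initial prior: P(H) = 0.3786

Update 1:
  P(E) = 0.9179 × 0.3786 + 0.3321 × 0.6214 = 0.34751694 + 0.20636694 = 0.55388388
  P(H|E) = 0.34751694 / 0.55388388 = 0.6274

Update 2:
  P(E) = 0.9179 × 0.6274 + 0.3321 × 0.3726 = 0.57589046 + 0.12374046 = 0.69963092
  P(H|E) = 0.57589046 / 0.69963092 = 0.8231

Final posterior: 0.8231


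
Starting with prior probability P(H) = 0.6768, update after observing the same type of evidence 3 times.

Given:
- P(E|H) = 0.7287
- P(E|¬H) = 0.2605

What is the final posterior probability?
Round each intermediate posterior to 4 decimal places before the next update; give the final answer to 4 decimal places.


Sequential Bayesian updating:

Initial prior: P(H) = 0.6768

Update 1:
  P(E) = 0.7287 × 0.6768 + 0.2605 × 0.3232 = 0.49318416 + 0.08419360 = 0.57737776
  P(H|E) = 0.49318416 / 0.57737776 = 0.8542

Update 2:
  P(E) = 0.7287 × 0.8542 + 0.2605 × 0.1458 = 0.62245554 + 0.03798090 = 0.66043644
  P(H|E) = 0.62245554 / 0.66043644 = 0.9425

Update 3:
  P(E) = 0.7287 × 0.9425 + 0.2605 × 0.0575 = 0.68679975 + 0.01497875 = 0.70177850
  P(H|E) = 0.68679975 / 0.70177850 = 0.9787

Final posterior: 0.9787


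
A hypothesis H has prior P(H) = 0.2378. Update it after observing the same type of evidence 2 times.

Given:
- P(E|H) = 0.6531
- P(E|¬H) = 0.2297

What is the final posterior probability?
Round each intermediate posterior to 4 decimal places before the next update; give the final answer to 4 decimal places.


Sequential Bayesian updating:

Initial prior: P(H) = 0.2378

Update 1:
  P(E) = 0.6531 × 0.2378 + 0.2297 × 0.7622 = 0.15530718 + 0.17507734 = 0.33038452
  P(H|E) = 0.15530718 / 0.33038452 = 0.4701

Update 2:
  P(E) = 0.6531 × 0.4701 + 0.2297 × 0.5299 = 0.30702231 + 0.12171803 = 0.42874034
  P(H|E) = 0.30702231 / 0.42874034 = 0.7161

Final posterior: 0.7161


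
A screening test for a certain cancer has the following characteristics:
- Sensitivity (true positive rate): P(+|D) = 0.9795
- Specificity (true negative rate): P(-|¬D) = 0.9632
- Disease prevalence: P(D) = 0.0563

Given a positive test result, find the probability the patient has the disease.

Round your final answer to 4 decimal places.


Let D = has disease, + = positive test

Given:
- P(D) = 0.0563 (prevalence)
- P(+|D) = 0.9795 (sensitivity)
- P(-|¬D) = 0.9632 (specificity)
- P(+|¬D) = 0.0368 (false positive rate = 1 - specificity)

Step 1: Find P(+)
P(+) = P(+|D)P(D) + P(+|¬D)P(¬D)
     = 0.9795 × 0.0563 + 0.0368 × 0.9437
     = 0.05514585 + 0.03472816
     = 0.08987401

Step 2: Apply Bayes' theorem for P(D|+)
P(D|+) = P(+|D)P(D) / P(+)
       = 0.05514585 / 0.08987401
       = 0.6136


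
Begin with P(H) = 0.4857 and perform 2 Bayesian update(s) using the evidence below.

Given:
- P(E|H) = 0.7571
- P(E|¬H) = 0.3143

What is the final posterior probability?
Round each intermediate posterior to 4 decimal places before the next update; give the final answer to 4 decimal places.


Sequential Bayesian updating:

Initial prior: P(H) = 0.4857

Update 1:
  P(E) = 0.7571 × 0.4857 + 0.3143 × 0.5143 = 0.36772347 + 0.16164449 = 0.52936796
  P(H|E) = 0.36772347 / 0.52936796 = 0.6946

Update 2:
  P(E) = 0.7571 × 0.6946 + 0.3143 × 0.3054 = 0.52588166 + 0.09598722 = 0.62186888
  P(H|E) = 0.52588166 / 0.62186888 = 0.8456

Final posterior: 0.8456


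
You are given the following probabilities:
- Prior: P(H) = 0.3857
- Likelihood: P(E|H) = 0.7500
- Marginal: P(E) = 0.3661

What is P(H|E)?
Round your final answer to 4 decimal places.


Using Bayes' theorem:

P(H|E) = P(E|H) × P(H) / P(E)
       = 0.7500 × 0.3857 / 0.3661
       = 0.28927500 / 0.3661
       = 0.7902

The evidence strengthens our belief in H.
Prior: 0.3857 → Posterior: 0.7902


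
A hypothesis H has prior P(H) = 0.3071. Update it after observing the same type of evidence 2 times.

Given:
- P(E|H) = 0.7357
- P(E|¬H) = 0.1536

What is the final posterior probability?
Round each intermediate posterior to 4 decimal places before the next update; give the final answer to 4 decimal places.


Sequential Bayesian updating:

Initial prior: P(H) = 0.3071

Update 1:
  P(E) = 0.7357 × 0.3071 + 0.1536 × 0.6929 = 0.22593347 + 0.10642944 = 0.33236291
  P(H|E) = 0.22593347 / 0.33236291 = 0.6798

Update 2:
  P(E) = 0.7357 × 0.6798 + 0.1536 × 0.3202 = 0.50012886 + 0.04918272 = 0.54931158
  P(H|E) = 0.50012886 / 0.54931158 = 0.9105

Final posterior: 0.9105


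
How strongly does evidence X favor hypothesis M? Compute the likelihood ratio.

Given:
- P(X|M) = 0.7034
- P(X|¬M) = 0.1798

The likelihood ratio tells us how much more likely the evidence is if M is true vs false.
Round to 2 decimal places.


Likelihood Ratio (LR) = P(X|M) / P(X|¬M)

LR = 0.7034 / 0.1798
   = 3.91

The evidence is 3.91 times more likely if M is true than if M is false.
Because LR exceeds 1, X is evidence for M.


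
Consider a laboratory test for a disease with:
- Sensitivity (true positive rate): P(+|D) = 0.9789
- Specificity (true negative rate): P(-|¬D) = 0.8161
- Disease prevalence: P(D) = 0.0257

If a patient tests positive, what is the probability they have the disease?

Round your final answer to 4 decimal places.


Let D = has disease, + = positive test

Given:
- P(D) = 0.0257 (prevalence)
- P(+|D) = 0.9789 (sensitivity)
- P(-|¬D) = 0.8161 (specificity)
- P(+|¬D) = 0.1839 (false positive rate = 1 - specificity)

Step 1: Find P(+)
P(+) = P(+|D)P(D) + P(+|¬D)P(¬D)
     = 0.9789 × 0.0257 + 0.1839 × 0.9743
     = 0.02515773 + 0.17917377
     = 0.20433150

Step 2: Apply Bayes' theorem for P(D|+)
P(D|+) = P(+|D)P(D) / P(+)
       = 0.02515773 / 0.20433150
       = 0.1231


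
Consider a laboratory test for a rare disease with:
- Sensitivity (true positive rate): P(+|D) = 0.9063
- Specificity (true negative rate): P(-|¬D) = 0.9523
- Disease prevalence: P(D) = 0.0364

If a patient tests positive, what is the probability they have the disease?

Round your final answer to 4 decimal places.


Let D = has disease, + = positive test

Given:
- P(D) = 0.0364 (prevalence)
- P(+|D) = 0.9063 (sensitivity)
- P(-|¬D) = 0.9523 (specificity)
- P(+|¬D) = 0.0477 (false positive rate = 1 - specificity)

Step 1: Find P(+)
P(+) = P(+|D)P(D) + P(+|¬D)P(¬D)
     = 0.9063 × 0.0364 + 0.0477 × 0.9636
     = 0.03298932 + 0.04596372
     = 0.07895304

Step 2: Apply Bayes' theorem for P(D|+)
P(D|+) = P(+|D)P(D) / P(+)
       = 0.03298932 / 0.07895304
       = 0.4178


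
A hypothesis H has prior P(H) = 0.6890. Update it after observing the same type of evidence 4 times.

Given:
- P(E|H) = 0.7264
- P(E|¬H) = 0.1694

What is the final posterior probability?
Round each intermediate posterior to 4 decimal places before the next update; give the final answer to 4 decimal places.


Sequential Bayesian updating:

Initial prior: P(H) = 0.6890

Update 1:
  P(E) = 0.7264 × 0.6890 + 0.1694 × 0.3110 = 0.50048960 + 0.05268340 = 0.55317300
  P(H|E) = 0.50048960 / 0.55317300 = 0.9048

Update 2:
  P(E) = 0.7264 × 0.9048 + 0.1694 × 0.0952 = 0.65724672 + 0.01612688 = 0.67337360
  P(H|E) = 0.65724672 / 0.67337360 = 0.9761

Update 3:
  P(E) = 0.7264 × 0.9761 + 0.1694 × 0.0239 = 0.70903904 + 0.00404866 = 0.71308770
  P(H|E) = 0.70903904 / 0.71308770 = 0.9943

Update 4:
  P(E) = 0.7264 × 0.9943 + 0.1694 × 0.0057 = 0.72225952 + 0.00096558 = 0.72322510
  P(H|E) = 0.72225952 / 0.72322510 = 0.9987

Final posterior: 0.9987


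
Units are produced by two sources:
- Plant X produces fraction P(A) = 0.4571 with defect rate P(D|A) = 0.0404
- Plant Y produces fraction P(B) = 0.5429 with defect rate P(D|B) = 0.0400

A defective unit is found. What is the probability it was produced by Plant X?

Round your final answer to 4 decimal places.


Let A = from Plant X, D = defective

Given:
- P(A) = 0.4571, P(B) = 0.5429
- P(D|A) = 0.0404, P(D|B) = 0.0400

Step 1: Find P(D)
P(D) = P(D|A)P(A) + P(D|B)P(B)
     = 0.0404 × 0.4571 + 0.0400 × 0.5429
     = 0.01846684 + 0.02171600
     = 0.04018284

Step 2: Apply Bayes' theorem
P(A|D) = P(D|A)P(A) / P(D)
       = 0.01846684 / 0.04018284
       = 0.4596


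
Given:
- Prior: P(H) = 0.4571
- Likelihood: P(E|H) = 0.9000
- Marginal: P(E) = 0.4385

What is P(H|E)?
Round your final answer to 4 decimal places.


Using Bayes' theorem:

P(H|E) = P(E|H) × P(H) / P(E)
       = 0.9000 × 0.4571 / 0.4385
       = 0.41139000 / 0.4385
       = 0.9382

The evidence strengthens our belief in H.
Prior: 0.4571 → Posterior: 0.9382


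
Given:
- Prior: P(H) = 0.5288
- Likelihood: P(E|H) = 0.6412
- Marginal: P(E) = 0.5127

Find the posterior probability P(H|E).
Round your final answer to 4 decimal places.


Using Bayes' theorem:

P(H|E) = P(E|H) × P(H) / P(E)
       = 0.6412 × 0.5288 / 0.5127
       = 0.33906656 / 0.5127
       = 0.6613

The evidence strengthens our belief in H.
Prior: 0.5288 → Posterior: 0.6613


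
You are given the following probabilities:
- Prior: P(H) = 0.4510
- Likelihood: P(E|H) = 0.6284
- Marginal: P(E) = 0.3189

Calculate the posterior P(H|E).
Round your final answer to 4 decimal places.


Using Bayes' theorem:

P(H|E) = P(E|H) × P(H) / P(E)
       = 0.6284 × 0.4510 / 0.3189
       = 0.28340840 / 0.3189
       = 0.8887

The evidence strengthens our belief in H.
Prior: 0.4510 → Posterior: 0.8887


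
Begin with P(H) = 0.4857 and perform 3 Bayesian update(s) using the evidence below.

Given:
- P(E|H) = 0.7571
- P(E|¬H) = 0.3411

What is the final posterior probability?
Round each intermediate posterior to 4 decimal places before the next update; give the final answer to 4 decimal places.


Sequential Bayesian updating:

Initial prior: P(H) = 0.4857

Update 1:
  P(E) = 0.7571 × 0.4857 + 0.3411 × 0.5143 = 0.36772347 + 0.17542773 = 0.54315120
  P(H|E) = 0.36772347 / 0.54315120 = 0.6770

Update 2:
  P(E) = 0.7571 × 0.6770 + 0.3411 × 0.3230 = 0.51255670 + 0.11017530 = 0.62273200
  P(H|E) = 0.51255670 / 0.62273200 = 0.8231

Update 3:
  P(E) = 0.7571 × 0.8231 + 0.3411 × 0.1769 = 0.62316901 + 0.06034059 = 0.68350960
  P(H|E) = 0.62316901 / 0.68350960 = 0.9117

Final posterior: 0.9117


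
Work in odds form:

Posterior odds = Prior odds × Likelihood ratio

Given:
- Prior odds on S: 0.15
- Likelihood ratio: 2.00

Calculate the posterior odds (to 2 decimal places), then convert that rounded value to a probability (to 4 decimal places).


Step 1: Calculate posterior odds
Posterior odds = Prior odds × LR
               = 0.15 × 2.00
               = 0.30

Step 2: Convert to probability
P(S|E) = Posterior odds / (1 + Posterior odds)
       = 0.30 / (1 + 0.30)
       = 0.30 / 1.30
       = 0.2308

The evidence increased P(S) from 0.1304 to 0.2308.


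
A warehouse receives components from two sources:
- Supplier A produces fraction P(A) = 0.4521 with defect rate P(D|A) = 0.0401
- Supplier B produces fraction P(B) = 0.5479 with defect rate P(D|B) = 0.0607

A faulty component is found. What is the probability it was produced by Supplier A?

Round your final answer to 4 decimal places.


Let A = from Supplier A, D = faulty

Given:
- P(A) = 0.4521, P(B) = 0.5479
- P(D|A) = 0.0401, P(D|B) = 0.0607

Step 1: Find P(D)
P(D) = P(D|A)P(A) + P(D|B)P(B)
     = 0.0401 × 0.4521 + 0.0607 × 0.5479
     = 0.01812921 + 0.03325753
     = 0.05138674

Step 2: Apply Bayes' theorem
P(A|D) = P(D|A)P(A) / P(D)
       = 0.01812921 / 0.05138674
       = 0.3528


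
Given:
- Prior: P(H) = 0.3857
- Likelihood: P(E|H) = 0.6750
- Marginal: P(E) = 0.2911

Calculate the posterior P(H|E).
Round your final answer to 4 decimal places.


Using Bayes' theorem:

P(H|E) = P(E|H) × P(H) / P(E)
       = 0.6750 × 0.3857 / 0.2911
       = 0.26034750 / 0.2911
       = 0.8944

The evidence strengthens our belief in H.
Prior: 0.3857 → Posterior: 0.8944


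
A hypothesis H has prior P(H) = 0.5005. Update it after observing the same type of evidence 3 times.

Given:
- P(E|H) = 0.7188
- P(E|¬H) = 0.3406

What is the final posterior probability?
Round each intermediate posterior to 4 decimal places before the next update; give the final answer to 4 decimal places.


Sequential Bayesian updating:

Initial prior: P(H) = 0.5005

Update 1:
  P(E) = 0.7188 × 0.5005 + 0.3406 × 0.4995 = 0.35975940 + 0.17012970 = 0.52988910
  P(H|E) = 0.35975940 / 0.52988910 = 0.6789

Update 2:
  P(E) = 0.7188 × 0.6789 + 0.3406 × 0.3211 = 0.48799332 + 0.10936666 = 0.59735998
  P(H|E) = 0.48799332 / 0.59735998 = 0.8169

Update 3:
  P(E) = 0.7188 × 0.8169 + 0.3406 × 0.1831 = 0.58718772 + 0.06236386 = 0.64955158
  P(H|E) = 0.58718772 / 0.64955158 = 0.9040

Final posterior: 0.9040


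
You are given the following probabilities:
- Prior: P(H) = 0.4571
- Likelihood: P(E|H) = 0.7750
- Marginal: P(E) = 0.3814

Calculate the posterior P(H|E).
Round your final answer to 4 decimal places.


Using Bayes' theorem:

P(H|E) = P(E|H) × P(H) / P(E)
       = 0.7750 × 0.4571 / 0.3814
       = 0.35425250 / 0.3814
       = 0.9288

The evidence strengthens our belief in H.
Prior: 0.4571 → Posterior: 0.9288


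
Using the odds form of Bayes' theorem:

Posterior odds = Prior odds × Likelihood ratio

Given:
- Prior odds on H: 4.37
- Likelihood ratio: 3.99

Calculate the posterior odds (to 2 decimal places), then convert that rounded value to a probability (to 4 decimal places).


Step 1: Calculate posterior odds
Posterior odds = Prior odds × LR
               = 4.37 × 3.99
               = 17.44

Step 2: Convert to probability
P(H|E) = Posterior odds / (1 + Posterior odds)
       = 17.44 / (1 + 17.44)
       = 17.44 / 18.44
       = 0.9458

The evidence increased P(H) from 0.8138 to 0.9458.


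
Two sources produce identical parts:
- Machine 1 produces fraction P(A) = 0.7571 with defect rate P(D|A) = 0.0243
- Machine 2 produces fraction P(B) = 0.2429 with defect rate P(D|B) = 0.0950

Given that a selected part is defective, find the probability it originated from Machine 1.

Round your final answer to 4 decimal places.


Let A = from Machine 1, D = defective

Given:
- P(A) = 0.7571, P(B) = 0.2429
- P(D|A) = 0.0243, P(D|B) = 0.0950

Step 1: Find P(D)
P(D) = P(D|A)P(A) + P(D|B)P(B)
     = 0.0243 × 0.7571 + 0.0950 × 0.2429
     = 0.01839753 + 0.02307550
     = 0.04147303

Step 2: Apply Bayes' theorem
P(A|D) = P(D|A)P(A) / P(D)
       = 0.01839753 / 0.04147303
       = 0.4436


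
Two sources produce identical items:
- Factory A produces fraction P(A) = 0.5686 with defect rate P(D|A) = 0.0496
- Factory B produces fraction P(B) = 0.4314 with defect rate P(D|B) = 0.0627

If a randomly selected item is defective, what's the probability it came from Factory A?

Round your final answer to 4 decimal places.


Let A = from Factory A, D = defective

Given:
- P(A) = 0.5686, P(B) = 0.4314
- P(D|A) = 0.0496, P(D|B) = 0.0627

Step 1: Find P(D)
P(D) = P(D|A)P(A) + P(D|B)P(B)
     = 0.0496 × 0.5686 + 0.0627 × 0.4314
     = 0.02820256 + 0.02704878
     = 0.05525134

Step 2: Apply Bayes' theorem
P(A|D) = P(D|A)P(A) / P(D)
       = 0.02820256 / 0.05525134
       = 0.5104


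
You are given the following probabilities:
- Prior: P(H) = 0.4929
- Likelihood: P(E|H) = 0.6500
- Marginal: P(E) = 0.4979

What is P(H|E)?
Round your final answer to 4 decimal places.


Using Bayes' theorem:

P(H|E) = P(E|H) × P(H) / P(E)
       = 0.6500 × 0.4929 / 0.4979
       = 0.32038500 / 0.4979
       = 0.6435

The evidence strengthens our belief in H.
Prior: 0.4929 → Posterior: 0.6435


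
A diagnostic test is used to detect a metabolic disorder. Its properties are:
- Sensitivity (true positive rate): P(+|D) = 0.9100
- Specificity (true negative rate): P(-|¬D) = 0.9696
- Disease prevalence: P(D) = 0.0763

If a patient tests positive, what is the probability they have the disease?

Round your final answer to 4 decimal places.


Let D = has disease, + = positive test

Given:
- P(D) = 0.0763 (prevalence)
- P(+|D) = 0.9100 (sensitivity)
- P(-|¬D) = 0.9696 (specificity)
- P(+|¬D) = 0.0304 (false positive rate = 1 - specificity)

Step 1: Find P(+)
P(+) = P(+|D)P(D) + P(+|¬D)P(¬D)
     = 0.9100 × 0.0763 + 0.0304 × 0.9237
     = 0.06943300 + 0.02808048
     = 0.09751348

Step 2: Apply Bayes' theorem for P(D|+)
P(D|+) = P(+|D)P(D) / P(+)
       = 0.06943300 / 0.09751348
       = 0.7120


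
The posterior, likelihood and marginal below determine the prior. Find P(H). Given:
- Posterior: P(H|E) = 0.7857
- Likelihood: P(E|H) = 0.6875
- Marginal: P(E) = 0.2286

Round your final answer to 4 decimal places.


From Bayes' theorem: P(H|E) = P(E|H) × P(H) / P(E)

Rearranging for P(H):
P(H) = P(H|E) × P(E) / P(E|H)
     = 0.7857 × 0.2286 / 0.6875
     = 0.17961102 / 0.6875
     = 0.2613


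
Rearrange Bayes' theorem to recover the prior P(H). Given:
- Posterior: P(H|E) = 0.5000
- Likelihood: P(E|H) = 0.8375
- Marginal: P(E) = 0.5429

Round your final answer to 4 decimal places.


From Bayes' theorem: P(H|E) = P(E|H) × P(H) / P(E)

Rearranging for P(H):
P(H) = P(H|E) × P(E) / P(E|H)
     = 0.5000 × 0.5429 / 0.8375
     = 0.27145000 / 0.8375
     = 0.3241


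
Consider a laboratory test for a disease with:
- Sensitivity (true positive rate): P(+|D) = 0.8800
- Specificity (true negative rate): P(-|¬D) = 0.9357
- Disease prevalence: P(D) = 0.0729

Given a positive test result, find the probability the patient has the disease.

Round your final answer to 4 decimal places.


Let D = has disease, + = positive test

Given:
- P(D) = 0.0729 (prevalence)
- P(+|D) = 0.8800 (sensitivity)
- P(-|¬D) = 0.9357 (specificity)
- P(+|¬D) = 0.0643 (false positive rate = 1 - specificity)

Step 1: Find P(+)
P(+) = P(+|D)P(D) + P(+|¬D)P(¬D)
     = 0.8800 × 0.0729 + 0.0643 × 0.9271
     = 0.06415200 + 0.05961253
     = 0.12376453

Step 2: Apply Bayes' theorem for P(D|+)
P(D|+) = P(+|D)P(D) / P(+)
       = 0.06415200 / 0.12376453
       = 0.5183


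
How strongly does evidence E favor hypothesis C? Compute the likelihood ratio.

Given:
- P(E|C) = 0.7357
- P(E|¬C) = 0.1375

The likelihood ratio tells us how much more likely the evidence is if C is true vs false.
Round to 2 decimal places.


Likelihood Ratio (LR) = P(E|C) / P(E|¬C)

LR = 0.7357 / 0.1375
   = 5.35

The evidence is 5.35 times more likely if C is true than if C is false.
Because LR exceeds 1, E is evidence for C.


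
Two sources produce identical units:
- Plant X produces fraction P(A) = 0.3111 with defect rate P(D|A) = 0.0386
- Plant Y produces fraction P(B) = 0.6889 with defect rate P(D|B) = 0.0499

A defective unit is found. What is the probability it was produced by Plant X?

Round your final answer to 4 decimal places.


Let A = from Plant X, D = defective

Given:
- P(A) = 0.3111, P(B) = 0.6889
- P(D|A) = 0.0386, P(D|B) = 0.0499

Step 1: Find P(D)
P(D) = P(D|A)P(A) + P(D|B)P(B)
     = 0.0386 × 0.3111 + 0.0499 × 0.6889
     = 0.01200846 + 0.03437611
     = 0.04638457

Step 2: Apply Bayes' theorem
P(A|D) = P(D|A)P(A) / P(D)
       = 0.01200846 / 0.04638457
       = 0.2589


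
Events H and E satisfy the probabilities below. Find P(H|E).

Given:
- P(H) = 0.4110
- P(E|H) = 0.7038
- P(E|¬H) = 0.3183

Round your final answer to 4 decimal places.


Bayes' theorem: P(H|E) = P(E|H) × P(H) / P(E)

Step 1: Calculate P(E) using law of total probability
P(E) = P(E|H)P(H) + P(E|¬H)P(¬H)
     = 0.7038 × 0.4110 + 0.3183 × 0.5890
     = 0.28926180 + 0.18747870
     = 0.47674050

Step 2: Apply Bayes' theorem
P(H|E) = P(E|H) × P(H) / P(E)
       = 0.28926180 / 0.47674050
       = 0.6067


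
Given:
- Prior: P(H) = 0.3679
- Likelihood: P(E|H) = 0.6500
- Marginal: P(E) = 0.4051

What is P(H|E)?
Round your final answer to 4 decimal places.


Using Bayes' theorem:

P(H|E) = P(E|H) × P(H) / P(E)
       = 0.6500 × 0.3679 / 0.4051
       = 0.23913500 / 0.4051
       = 0.5903

The evidence strengthens our belief in H.
Prior: 0.3679 → Posterior: 0.5903


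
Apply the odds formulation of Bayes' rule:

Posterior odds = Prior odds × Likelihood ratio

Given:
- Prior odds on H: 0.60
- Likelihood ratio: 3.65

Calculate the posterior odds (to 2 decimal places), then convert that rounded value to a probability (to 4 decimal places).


Step 1: Calculate posterior odds
Posterior odds = Prior odds × LR
               = 0.60 × 3.65
               = 2.19

Step 2: Convert to probability
P(H|E) = Posterior odds / (1 + Posterior odds)
       = 2.19 / (1 + 2.19)
       = 2.19 / 3.19
       = 0.6865

The evidence increased P(H) from 0.3750 to 0.6865.


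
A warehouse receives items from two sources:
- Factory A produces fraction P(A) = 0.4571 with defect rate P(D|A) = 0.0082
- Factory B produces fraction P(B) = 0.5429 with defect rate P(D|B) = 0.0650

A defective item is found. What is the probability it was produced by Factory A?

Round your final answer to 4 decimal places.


Let A = from Factory A, D = defective

Given:
- P(A) = 0.4571, P(B) = 0.5429
- P(D|A) = 0.0082, P(D|B) = 0.0650

Step 1: Find P(D)
P(D) = P(D|A)P(A) + P(D|B)P(B)
     = 0.0082 × 0.4571 + 0.0650 × 0.5429
     = 0.00374822 + 0.03528850
     = 0.03903672

Step 2: Apply Bayes' theorem
P(A|D) = P(D|A)P(A) / P(D)
       = 0.00374822 / 0.03903672
       = 0.0960


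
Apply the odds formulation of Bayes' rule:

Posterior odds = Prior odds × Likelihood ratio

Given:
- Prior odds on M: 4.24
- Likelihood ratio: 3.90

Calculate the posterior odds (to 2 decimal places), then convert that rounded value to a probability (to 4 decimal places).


Step 1: Calculate posterior odds
Posterior odds = Prior odds × LR
               = 4.24 × 3.90
               = 16.54

Step 2: Convert to probability
P(M|E) = Posterior odds / (1 + Posterior odds)
       = 16.54 / (1 + 16.54)
       = 16.54 / 17.54
       = 0.9430

The evidence increased P(M) from 0.8092 to 0.9430.


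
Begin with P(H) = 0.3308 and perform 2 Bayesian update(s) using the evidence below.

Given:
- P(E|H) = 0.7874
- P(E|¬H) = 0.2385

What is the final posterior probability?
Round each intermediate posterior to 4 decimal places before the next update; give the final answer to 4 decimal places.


Sequential Bayesian updating:

Initial prior: P(H) = 0.3308

Update 1:
  P(E) = 0.7874 × 0.3308 + 0.2385 × 0.6692 = 0.26047192 + 0.15960420 = 0.42007612
  P(H|E) = 0.26047192 / 0.42007612 = 0.6201

Update 2:
  P(E) = 0.7874 × 0.6201 + 0.2385 × 0.3799 = 0.48826674 + 0.09060615 = 0.57887289
  P(H|E) = 0.48826674 / 0.57887289 = 0.8435

Final posterior: 0.8435


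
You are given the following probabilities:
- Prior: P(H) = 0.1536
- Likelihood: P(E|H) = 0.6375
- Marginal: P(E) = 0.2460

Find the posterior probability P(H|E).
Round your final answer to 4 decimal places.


Using Bayes' theorem:

P(H|E) = P(E|H) × P(H) / P(E)
       = 0.6375 × 0.1536 / 0.2460
       = 0.09792000 / 0.2460
       = 0.3980

The evidence strengthens our belief in H.
Prior: 0.1536 → Posterior: 0.3980


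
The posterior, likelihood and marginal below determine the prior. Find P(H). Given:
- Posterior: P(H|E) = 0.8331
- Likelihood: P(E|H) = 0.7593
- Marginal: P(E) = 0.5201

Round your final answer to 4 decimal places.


From Bayes' theorem: P(H|E) = P(E|H) × P(H) / P(E)

Rearranging for P(H):
P(H) = P(H|E) × P(E) / P(E|H)
     = 0.8331 × 0.5201 / 0.7593
     = 0.43329531 / 0.7593
     = 0.5707


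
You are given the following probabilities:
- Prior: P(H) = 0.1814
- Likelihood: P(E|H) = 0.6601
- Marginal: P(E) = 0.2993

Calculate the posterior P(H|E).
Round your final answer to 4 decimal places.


Using Bayes' theorem:

P(H|E) = P(E|H) × P(H) / P(E)
       = 0.6601 × 0.1814 / 0.2993
       = 0.11974214 / 0.2993
       = 0.4001

The evidence strengthens our belief in H.
Prior: 0.1814 → Posterior: 0.4001


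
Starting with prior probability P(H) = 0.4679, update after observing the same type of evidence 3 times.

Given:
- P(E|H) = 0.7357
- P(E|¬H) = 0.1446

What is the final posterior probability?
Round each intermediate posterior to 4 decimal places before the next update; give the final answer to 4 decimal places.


Sequential Bayesian updating:

Initial prior: P(H) = 0.4679

Update 1:
  P(E) = 0.7357 × 0.4679 + 0.1446 × 0.5321 = 0.34423403 + 0.07694166 = 0.42117569
  P(H|E) = 0.34423403 / 0.42117569 = 0.8173

Update 2:
  P(E) = 0.7357 × 0.8173 + 0.1446 × 0.1827 = 0.60128761 + 0.02641842 = 0.62770603
  P(H|E) = 0.60128761 / 0.62770603 = 0.9579

Update 3:
  P(E) = 0.7357 × 0.9579 + 0.1446 × 0.0421 = 0.70472703 + 0.00608766 = 0.71081469
  P(H|E) = 0.70472703 / 0.71081469 = 0.9914

Final posterior: 0.9914


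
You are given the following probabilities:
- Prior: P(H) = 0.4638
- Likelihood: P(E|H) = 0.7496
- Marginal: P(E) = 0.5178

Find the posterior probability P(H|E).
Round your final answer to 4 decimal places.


Using Bayes' theorem:

P(H|E) = P(E|H) × P(H) / P(E)
       = 0.7496 × 0.4638 / 0.5178
       = 0.34766448 / 0.5178
       = 0.6714

The evidence strengthens our belief in H.
Prior: 0.4638 → Posterior: 0.6714


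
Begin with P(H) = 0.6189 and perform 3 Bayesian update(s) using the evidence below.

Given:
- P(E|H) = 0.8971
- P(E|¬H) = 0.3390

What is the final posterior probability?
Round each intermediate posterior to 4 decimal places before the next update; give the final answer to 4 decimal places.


Sequential Bayesian updating:

Initial prior: P(H) = 0.6189

Update 1:
  P(E) = 0.8971 × 0.6189 + 0.3390 × 0.3811 = 0.55521519 + 0.12919290 = 0.68440809
  P(H|E) = 0.55521519 / 0.68440809 = 0.8112

Update 2:
  P(E) = 0.8971 × 0.8112 + 0.3390 × 0.1888 = 0.72772752 + 0.06400320 = 0.79173072
  P(H|E) = 0.72772752 / 0.79173072 = 0.9192

Update 3:
  P(E) = 0.8971 × 0.9192 + 0.3390 × 0.0808 = 0.82461432 + 0.02739120 = 0.85200552
  P(H|E) = 0.82461432 / 0.85200552 = 0.9679

Final posterior: 0.9679


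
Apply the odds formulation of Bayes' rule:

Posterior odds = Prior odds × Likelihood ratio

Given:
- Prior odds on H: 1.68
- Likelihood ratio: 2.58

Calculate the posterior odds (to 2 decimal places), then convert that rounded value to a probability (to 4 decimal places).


Step 1: Calculate posterior odds
Posterior odds = Prior odds × LR
               = 1.68 × 2.58
               = 4.33

Step 2: Convert to probability
P(H|E) = Posterior odds / (1 + Posterior odds)
       = 4.33 / (1 + 4.33)
       = 4.33 / 5.33
       = 0.8124

The evidence increased P(H) from 0.6269 to 0.8124.


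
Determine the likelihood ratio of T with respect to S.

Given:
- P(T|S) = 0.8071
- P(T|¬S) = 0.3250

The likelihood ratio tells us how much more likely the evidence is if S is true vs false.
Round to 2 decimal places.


Likelihood Ratio (LR) = P(T|S) / P(T|¬S)

LR = 0.8071 / 0.3250
   = 2.48

The evidence is 2.48 times more likely if S is true than if S is false.
Since LR > 1, the evidence supports S over ¬S.


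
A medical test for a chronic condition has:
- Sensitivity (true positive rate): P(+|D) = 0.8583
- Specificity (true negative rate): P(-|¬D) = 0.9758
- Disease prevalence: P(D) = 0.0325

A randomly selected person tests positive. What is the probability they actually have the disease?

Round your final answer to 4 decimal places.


Let D = has disease, + = positive test

Given:
- P(D) = 0.0325 (prevalence)
- P(+|D) = 0.8583 (sensitivity)
- P(-|¬D) = 0.9758 (specificity)
- P(+|¬D) = 0.0242 (false positive rate = 1 - specificity)

Step 1: Find P(+)
P(+) = P(+|D)P(D) + P(+|¬D)P(¬D)
     = 0.8583 × 0.0325 + 0.0242 × 0.9675
     = 0.02789475 + 0.02341350
     = 0.05130825

Step 2: Apply Bayes' theorem for P(D|+)
P(D|+) = P(+|D)P(D) / P(+)
       = 0.02789475 / 0.05130825
       = 0.5437


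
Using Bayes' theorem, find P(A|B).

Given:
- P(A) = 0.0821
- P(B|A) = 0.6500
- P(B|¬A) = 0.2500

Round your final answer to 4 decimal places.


Bayes' theorem: P(A|B) = P(B|A) × P(A) / P(B)

Step 1: Calculate P(B) using law of total probability
P(B) = P(B|A)P(A) + P(B|¬A)P(¬A)
     = 0.6500 × 0.0821 + 0.2500 × 0.9179
     = 0.05336500 + 0.22947500
     = 0.28284000

Step 2: Apply Bayes' theorem
P(A|B) = P(B|A) × P(A) / P(B)
       = 0.05336500 / 0.28284000
       = 0.1887


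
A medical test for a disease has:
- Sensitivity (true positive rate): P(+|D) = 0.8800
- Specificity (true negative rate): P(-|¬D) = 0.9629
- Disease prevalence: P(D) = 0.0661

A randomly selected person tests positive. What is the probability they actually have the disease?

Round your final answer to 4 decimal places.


Let D = has disease, + = positive test

Given:
- P(D) = 0.0661 (prevalence)
- P(+|D) = 0.8800 (sensitivity)
- P(-|¬D) = 0.9629 (specificity)
- P(+|¬D) = 0.0371 (false positive rate = 1 - specificity)

Step 1: Find P(+)
P(+) = P(+|D)P(D) + P(+|¬D)P(¬D)
     = 0.8800 × 0.0661 + 0.0371 × 0.9339
     = 0.05816800 + 0.03464769
     = 0.09281569

Step 2: Apply Bayes' theorem for P(D|+)
P(D|+) = P(+|D)P(D) / P(+)
       = 0.05816800 / 0.09281569
       = 0.6267


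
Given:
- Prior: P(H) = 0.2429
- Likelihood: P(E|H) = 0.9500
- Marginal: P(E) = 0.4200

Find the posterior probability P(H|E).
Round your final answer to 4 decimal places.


Using Bayes' theorem:

P(H|E) = P(E|H) × P(H) / P(E)
       = 0.9500 × 0.2429 / 0.4200
       = 0.23075500 / 0.4200
       = 0.5494

The evidence strengthens our belief in H.
Prior: 0.2429 → Posterior: 0.5494


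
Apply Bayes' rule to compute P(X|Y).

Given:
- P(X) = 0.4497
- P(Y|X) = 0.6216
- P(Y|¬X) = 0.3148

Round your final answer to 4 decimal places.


Bayes' theorem: P(X|Y) = P(Y|X) × P(X) / P(Y)

Step 1: Calculate P(Y) using law of total probability
P(Y) = P(Y|X)P(X) + P(Y|¬X)P(¬X)
     = 0.6216 × 0.4497 + 0.3148 × 0.5503
     = 0.27953352 + 0.17323444
     = 0.45276796

Step 2: Apply Bayes' theorem
P(X|Y) = P(Y|X) × P(X) / P(Y)
       = 0.27953352 / 0.45276796
       = 0.6174


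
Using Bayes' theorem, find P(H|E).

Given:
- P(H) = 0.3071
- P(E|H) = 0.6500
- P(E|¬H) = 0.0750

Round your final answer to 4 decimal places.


Bayes' theorem: P(H|E) = P(E|H) × P(H) / P(E)

Step 1: Calculate P(E) using law of total probability
P(E) = P(E|H)P(H) + P(E|¬H)P(¬H)
     = 0.6500 × 0.3071 + 0.0750 × 0.6929
     = 0.19961500 + 0.05196750
     = 0.25158250

Step 2: Apply Bayes' theorem
P(H|E) = P(E|H) × P(H) / P(E)
       = 0.19961500 / 0.25158250
       = 0.7934


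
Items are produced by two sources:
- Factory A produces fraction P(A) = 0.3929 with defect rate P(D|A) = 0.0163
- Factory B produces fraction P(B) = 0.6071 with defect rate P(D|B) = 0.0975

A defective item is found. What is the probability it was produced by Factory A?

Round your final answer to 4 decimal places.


Let A = from Factory A, D = defective

Given:
- P(A) = 0.3929, P(B) = 0.6071
- P(D|A) = 0.0163, P(D|B) = 0.0975

Step 1: Find P(D)
P(D) = P(D|A)P(A) + P(D|B)P(B)
     = 0.0163 × 0.3929 + 0.0975 × 0.6071
     = 0.00640427 + 0.05919225
     = 0.06559652

Step 2: Apply Bayes' theorem
P(A|D) = P(D|A)P(A) / P(D)
       = 0.00640427 / 0.06559652
       = 0.0976


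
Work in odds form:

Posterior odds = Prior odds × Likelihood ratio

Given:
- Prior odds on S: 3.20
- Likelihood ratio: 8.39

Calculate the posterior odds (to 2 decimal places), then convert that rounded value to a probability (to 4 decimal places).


Step 1: Calculate posterior odds
Posterior odds = Prior odds × LR
               = 3.20 × 8.39
               = 26.85

Step 2: Convert to probability
P(S|E) = Posterior odds / (1 + Posterior odds)
       = 26.85 / (1 + 26.85)
       = 26.85 / 27.85
       = 0.9641

The evidence increased P(S) from 0.7619 to 0.9641.


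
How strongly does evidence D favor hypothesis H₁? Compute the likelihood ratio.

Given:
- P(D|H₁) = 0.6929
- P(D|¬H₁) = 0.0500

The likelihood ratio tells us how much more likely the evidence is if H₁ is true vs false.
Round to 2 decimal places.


Likelihood Ratio (LR) = P(D|H₁) / P(D|¬H₁)

LR = 0.6929 / 0.0500
   = 13.86

The evidence is 13.86 times more likely if H₁ is true than if H₁ is false.
LR > 1, so observing D raises the odds in favor of H₁.


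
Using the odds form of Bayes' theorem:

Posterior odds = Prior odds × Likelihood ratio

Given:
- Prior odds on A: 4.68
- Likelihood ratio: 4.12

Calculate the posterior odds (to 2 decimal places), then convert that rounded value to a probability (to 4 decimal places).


Step 1: Calculate posterior odds
Posterior odds = Prior odds × LR
               = 4.68 × 4.12
               = 19.28

Step 2: Convert to probability
P(A|E) = Posterior odds / (1 + Posterior odds)
       = 19.28 / (1 + 19.28)
       = 19.28 / 20.28
       = 0.9507

The evidence increased P(A) from 0.8239 to 0.9507.


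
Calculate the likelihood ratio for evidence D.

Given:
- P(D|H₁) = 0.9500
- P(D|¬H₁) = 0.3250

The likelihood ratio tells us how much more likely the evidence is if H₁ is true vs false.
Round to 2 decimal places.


Likelihood Ratio (LR) = P(D|H₁) / P(D|¬H₁)

LR = 0.9500 / 0.3250
   = 2.92

The evidence is 2.92 times more likely if H₁ is true than if H₁ is false.
Because LR exceeds 1, D is evidence for H₁.
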